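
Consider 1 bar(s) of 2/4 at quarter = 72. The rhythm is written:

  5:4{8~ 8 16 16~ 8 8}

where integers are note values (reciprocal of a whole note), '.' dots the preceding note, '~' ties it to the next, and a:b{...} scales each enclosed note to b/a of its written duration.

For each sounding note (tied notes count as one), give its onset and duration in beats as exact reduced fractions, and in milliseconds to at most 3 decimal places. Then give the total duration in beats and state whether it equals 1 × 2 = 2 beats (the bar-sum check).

1) 0.0ms=0b +666.667ms=4/5b
2) 666.667ms=4/5b +166.667ms=1/5b
3) 833.333ms=1b +500.0ms=3/5b
4) 1333.333ms=8/5b +333.333ms=2/5b
Σ=2b of 2 (72bpm 2/4) — PASS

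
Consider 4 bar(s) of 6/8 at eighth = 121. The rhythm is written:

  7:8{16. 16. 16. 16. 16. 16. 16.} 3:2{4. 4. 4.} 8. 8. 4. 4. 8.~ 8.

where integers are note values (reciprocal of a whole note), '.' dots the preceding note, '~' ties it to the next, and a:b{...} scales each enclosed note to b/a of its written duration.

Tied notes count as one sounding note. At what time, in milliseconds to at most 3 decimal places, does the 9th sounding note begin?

note 9 onset = 8b = 3966.942ms

1. 0.0ms @ 0 + 425.03ms (6/7)
2. 425.03ms @ 6/7 + 425.03ms (6/7)
3. 850.059ms @ 12/7 + 425.03ms (6/7)
4. 1275.089ms @ 18/7 + 425.03ms (6/7)
5. 1700.118ms @ 24/7 + 425.03ms (6/7)
6. 2125.148ms @ 30/7 + 425.03ms (6/7)
7. 2550.177ms @ 36/7 + 425.03ms (6/7)
8. 2975.207ms @ 6 + 991.736ms (2)
9. 3966.942ms @ 8 + 991.736ms (2)
10. 4958.678ms @ 10 + 991.736ms (2)
11. 5950.413ms @ 12 + 743.802ms (3/2)
12. 6694.215ms @ 27/2 + 743.802ms (3/2)
13. 7438.017ms @ 15 + 1487.603ms (3)
14. 8925.62ms @ 18 + 1487.603ms (3)
15. 10413.223ms @ 21 + 1487.603ms (3)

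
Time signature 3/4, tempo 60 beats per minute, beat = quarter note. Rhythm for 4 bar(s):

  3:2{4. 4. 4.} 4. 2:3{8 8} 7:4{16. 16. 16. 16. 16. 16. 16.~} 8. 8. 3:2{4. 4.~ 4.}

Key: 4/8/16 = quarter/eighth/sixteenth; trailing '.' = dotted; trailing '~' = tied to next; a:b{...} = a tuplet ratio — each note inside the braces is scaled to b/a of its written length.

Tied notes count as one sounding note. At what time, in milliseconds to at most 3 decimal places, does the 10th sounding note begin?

1. 0.0ms @ 0 + 1000.0ms (1)
2. 1000.0ms @ 1 + 1000.0ms (1)
3. 2000.0ms @ 2 + 1000.0ms (1)
4. 3000.0ms @ 3 + 1500.0ms (3/2)
5. 4500.0ms @ 9/2 + 750.0ms (3/4)
6. 5250.0ms @ 21/4 + 750.0ms (3/4)
7. 6000.0ms @ 6 + 214.286ms (3/14)
8. 6214.286ms @ 87/14 + 214.286ms (3/14)
9. 6428.571ms @ 45/7 + 214.286ms (3/14)
10. 6642.857ms @ 93/14 + 214.286ms (3/14)
11. 6857.143ms @ 48/7 + 214.286ms (3/14)
12. 7071.429ms @ 99/14 + 214.286ms (3/14)
13. 7285.714ms @ 51/7 + 964.286ms (27/28)
14. 8250.0ms @ 33/4 + 750.0ms (3/4)
15. 9000.0ms @ 9 + 1000.0ms (1)
16. 10000.0ms @ 10 + 2000.0ms (2)

note 10 onset = 93/14b = 6642.857ms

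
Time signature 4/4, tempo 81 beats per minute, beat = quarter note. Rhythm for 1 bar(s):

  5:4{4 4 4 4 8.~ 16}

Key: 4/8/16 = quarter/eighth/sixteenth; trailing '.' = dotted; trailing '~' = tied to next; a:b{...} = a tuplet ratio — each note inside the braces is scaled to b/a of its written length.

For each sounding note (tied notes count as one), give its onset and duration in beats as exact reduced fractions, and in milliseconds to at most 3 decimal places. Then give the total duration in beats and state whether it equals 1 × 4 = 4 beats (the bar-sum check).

1) 0.0ms=0b +592.593ms=4/5b
2) 592.593ms=4/5b +592.593ms=4/5b
3) 1185.185ms=8/5b +592.593ms=4/5b
4) 1777.778ms=12/5b +592.593ms=4/5b
5) 2370.37ms=16/5b +592.593ms=4/5b
Σ=4b of 4 (81bpm 4/4) — PASS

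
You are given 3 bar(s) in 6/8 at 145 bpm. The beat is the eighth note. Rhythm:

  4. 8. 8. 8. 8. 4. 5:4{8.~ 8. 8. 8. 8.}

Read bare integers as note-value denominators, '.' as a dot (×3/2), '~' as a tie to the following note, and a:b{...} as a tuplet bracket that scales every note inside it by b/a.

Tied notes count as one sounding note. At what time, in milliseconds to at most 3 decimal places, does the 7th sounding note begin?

1. 0.0ms @ 0 + 1241.379ms (3)
2. 1241.379ms @ 3 + 620.69ms (3/2)
3. 1862.069ms @ 9/2 + 620.69ms (3/2)
4. 2482.759ms @ 6 + 620.69ms (3/2)
5. 3103.448ms @ 15/2 + 620.69ms (3/2)
6. 3724.138ms @ 9 + 1241.379ms (3)
7. 4965.517ms @ 12 + 993.103ms (12/5)
8. 5958.621ms @ 72/5 + 496.552ms (6/5)
9. 6455.172ms @ 78/5 + 496.552ms (6/5)
10. 6951.724ms @ 84/5 + 496.552ms (6/5)

note 7 onset = 12b = 4965.517ms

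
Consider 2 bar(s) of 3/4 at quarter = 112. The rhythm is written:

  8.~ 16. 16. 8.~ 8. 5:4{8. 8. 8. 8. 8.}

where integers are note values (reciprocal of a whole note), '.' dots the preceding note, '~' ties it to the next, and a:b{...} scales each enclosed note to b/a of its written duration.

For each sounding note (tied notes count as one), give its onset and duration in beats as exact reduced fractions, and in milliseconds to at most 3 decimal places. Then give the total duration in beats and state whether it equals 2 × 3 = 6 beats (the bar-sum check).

1) 0.0ms=0b +602.679ms=9/8b
2) 602.679ms=9/8b +200.893ms=3/8b
3) 803.571ms=3/2b +803.571ms=3/2b
4) 1607.143ms=3b +321.429ms=3/5b
5) 1928.571ms=18/5b +321.429ms=3/5b
6) 2250.0ms=21/5b +321.429ms=3/5b
7) 2571.429ms=24/5b +321.429ms=3/5b
8) 2892.857ms=27/5b +321.429ms=3/5b
Σ=6b of 6 (112bpm 3/4) — PASS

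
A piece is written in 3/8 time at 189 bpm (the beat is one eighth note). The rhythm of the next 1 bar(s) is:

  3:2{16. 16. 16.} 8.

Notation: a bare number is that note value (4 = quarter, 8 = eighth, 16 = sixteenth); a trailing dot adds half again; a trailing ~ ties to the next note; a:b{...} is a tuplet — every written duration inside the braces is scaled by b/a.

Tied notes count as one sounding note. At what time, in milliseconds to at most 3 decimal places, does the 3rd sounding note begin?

note 3 onset = 1b = 317.46ms

1. 0.0ms @ 0 + 158.73ms (1/2)
2. 158.73ms @ 1/2 + 158.73ms (1/2)
3. 317.46ms @ 1 + 158.73ms (1/2)
4. 476.19ms @ 3/2 + 476.19ms (3/2)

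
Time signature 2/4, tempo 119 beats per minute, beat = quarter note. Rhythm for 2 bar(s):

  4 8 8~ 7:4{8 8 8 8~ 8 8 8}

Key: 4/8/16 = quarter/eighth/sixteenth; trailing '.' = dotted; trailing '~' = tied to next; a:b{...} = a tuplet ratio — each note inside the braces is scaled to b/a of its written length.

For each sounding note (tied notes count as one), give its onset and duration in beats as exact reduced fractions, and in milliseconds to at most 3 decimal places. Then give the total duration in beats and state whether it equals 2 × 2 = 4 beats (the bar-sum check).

1) 0.0ms=0b +504.202ms=1b
2) 504.202ms=1b +252.101ms=1/2b
3) 756.303ms=3/2b +396.158ms=11/14b
4) 1152.461ms=16/7b +144.058ms=2/7b
5) 1296.519ms=18/7b +144.058ms=2/7b
6) 1440.576ms=20/7b +288.115ms=4/7b
7) 1728.691ms=24/7b +144.058ms=2/7b
8) 1872.749ms=26/7b +144.058ms=2/7b
Σ=4b of 4 (119bpm 2/4) — PASS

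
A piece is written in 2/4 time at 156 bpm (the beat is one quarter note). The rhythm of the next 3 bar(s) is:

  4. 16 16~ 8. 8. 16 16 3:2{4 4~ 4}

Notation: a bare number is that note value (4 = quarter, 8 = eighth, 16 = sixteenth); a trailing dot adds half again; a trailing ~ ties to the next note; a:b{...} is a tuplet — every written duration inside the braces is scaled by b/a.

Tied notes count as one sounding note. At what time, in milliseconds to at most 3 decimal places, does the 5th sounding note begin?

1. 0.0ms @ 0 + 576.923ms (3/2)
2. 576.923ms @ 3/2 + 96.154ms (1/4)
3. 673.077ms @ 7/4 + 384.615ms (1)
4. 1057.692ms @ 11/4 + 288.462ms (3/4)
5. 1346.154ms @ 7/2 + 96.154ms (1/4)
6. 1442.308ms @ 15/4 + 96.154ms (1/4)
7. 1538.462ms @ 4 + 256.41ms (2/3)
8. 1794.872ms @ 14/3 + 512.821ms (4/3)

note 5 onset = 7/2b = 1346.154ms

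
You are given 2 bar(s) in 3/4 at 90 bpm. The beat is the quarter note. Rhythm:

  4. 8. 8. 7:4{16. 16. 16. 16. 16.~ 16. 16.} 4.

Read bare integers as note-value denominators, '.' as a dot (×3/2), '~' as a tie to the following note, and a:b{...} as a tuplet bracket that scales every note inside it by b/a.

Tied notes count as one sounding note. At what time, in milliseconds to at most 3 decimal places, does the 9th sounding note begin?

note 9 onset = 30/7b = 2857.143ms

1. 0.0ms @ 0 + 1000.0ms (3/2)
2. 1000.0ms @ 3/2 + 500.0ms (3/4)
3. 1500.0ms @ 9/4 + 500.0ms (3/4)
4. 2000.0ms @ 3 + 142.857ms (3/14)
5. 2142.857ms @ 45/14 + 142.857ms (3/14)
6. 2285.714ms @ 24/7 + 142.857ms (3/14)
7. 2428.571ms @ 51/14 + 142.857ms (3/14)
8. 2571.429ms @ 27/7 + 285.714ms (3/7)
9. 2857.143ms @ 30/7 + 142.857ms (3/14)
10. 3000.0ms @ 9/2 + 1000.0ms (3/2)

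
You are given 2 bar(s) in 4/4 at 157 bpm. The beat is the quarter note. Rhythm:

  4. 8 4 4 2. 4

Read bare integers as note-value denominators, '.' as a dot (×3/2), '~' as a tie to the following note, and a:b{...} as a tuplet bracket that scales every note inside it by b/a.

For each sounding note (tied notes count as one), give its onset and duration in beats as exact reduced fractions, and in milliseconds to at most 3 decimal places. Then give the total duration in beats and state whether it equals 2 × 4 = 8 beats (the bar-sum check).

1) 0.0ms=0b +573.248ms=3/2b
2) 573.248ms=3/2b +191.083ms=1/2b
3) 764.331ms=2b +382.166ms=1b
4) 1146.497ms=3b +382.166ms=1b
5) 1528.662ms=4b +1146.497ms=3b
6) 2675.159ms=7b +382.166ms=1b
Σ=8b of 8 (157bpm 4/4) — PASS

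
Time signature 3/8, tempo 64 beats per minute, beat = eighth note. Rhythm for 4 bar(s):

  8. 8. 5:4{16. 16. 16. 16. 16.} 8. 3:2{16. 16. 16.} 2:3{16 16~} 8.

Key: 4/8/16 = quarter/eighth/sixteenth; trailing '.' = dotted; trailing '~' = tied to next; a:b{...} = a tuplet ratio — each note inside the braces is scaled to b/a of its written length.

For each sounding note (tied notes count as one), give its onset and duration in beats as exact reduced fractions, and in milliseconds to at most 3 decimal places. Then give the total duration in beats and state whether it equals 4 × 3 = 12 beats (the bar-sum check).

1) 0.0ms=0b +1406.25ms=3/2b
2) 1406.25ms=3/2b +1406.25ms=3/2b
3) 2812.5ms=3b +562.5ms=3/5b
4) 3375.0ms=18/5b +562.5ms=3/5b
5) 3937.5ms=21/5b +562.5ms=3/5b
6) 4500.0ms=24/5b +562.5ms=3/5b
7) 5062.5ms=27/5b +562.5ms=3/5b
8) 5625.0ms=6b +1406.25ms=3/2b
9) 7031.25ms=15/2b +468.75ms=1/2b
10) 7500.0ms=8b +468.75ms=1/2b
11) 7968.75ms=17/2b +468.75ms=1/2b
12) 8437.5ms=9b +703.125ms=3/4b
13) 9140.625ms=39/4b +2109.375ms=9/4b
Σ=12b of 12 (64bpm 3/8) — PASS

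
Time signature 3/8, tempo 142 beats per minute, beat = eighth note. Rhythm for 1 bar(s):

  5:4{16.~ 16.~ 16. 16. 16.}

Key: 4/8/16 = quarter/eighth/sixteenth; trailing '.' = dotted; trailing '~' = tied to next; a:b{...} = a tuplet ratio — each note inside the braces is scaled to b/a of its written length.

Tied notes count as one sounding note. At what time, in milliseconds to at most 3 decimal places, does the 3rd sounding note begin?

1. 0.0ms @ 0 + 760.563ms (9/5)
2. 760.563ms @ 9/5 + 253.521ms (3/5)
3. 1014.085ms @ 12/5 + 253.521ms (3/5)

note 3 onset = 12/5b = 1014.085ms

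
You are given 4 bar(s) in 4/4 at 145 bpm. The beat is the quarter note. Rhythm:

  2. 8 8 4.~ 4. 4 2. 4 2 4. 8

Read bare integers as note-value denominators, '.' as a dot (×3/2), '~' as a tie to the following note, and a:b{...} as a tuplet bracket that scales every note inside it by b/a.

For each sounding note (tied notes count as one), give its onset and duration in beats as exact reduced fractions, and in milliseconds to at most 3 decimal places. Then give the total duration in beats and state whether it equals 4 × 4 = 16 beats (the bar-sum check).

1) 0.0ms=0b +1241.379ms=3b
2) 1241.379ms=3b +206.897ms=1/2b
3) 1448.276ms=7/2b +206.897ms=1/2b
4) 1655.172ms=4b +1241.379ms=3b
5) 2896.552ms=7b +413.793ms=1b
6) 3310.345ms=8b +1241.379ms=3b
7) 4551.724ms=11b +413.793ms=1b
8) 4965.517ms=12b +827.586ms=2b
9) 5793.103ms=14b +620.69ms=3/2b
10) 6413.793ms=31/2b +206.897ms=1/2b
Σ=16b of 16 (145bpm 4/4) — PASS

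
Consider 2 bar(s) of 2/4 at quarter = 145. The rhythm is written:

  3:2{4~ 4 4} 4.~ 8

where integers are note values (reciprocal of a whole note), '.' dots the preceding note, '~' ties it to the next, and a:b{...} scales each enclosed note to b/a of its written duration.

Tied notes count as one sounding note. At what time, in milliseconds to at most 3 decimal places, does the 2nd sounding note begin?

note 2 onset = 4/3b = 551.724ms

1. 0.0ms @ 0 + 551.724ms (4/3)
2. 551.724ms @ 4/3 + 275.862ms (2/3)
3. 827.586ms @ 2 + 827.586ms (2)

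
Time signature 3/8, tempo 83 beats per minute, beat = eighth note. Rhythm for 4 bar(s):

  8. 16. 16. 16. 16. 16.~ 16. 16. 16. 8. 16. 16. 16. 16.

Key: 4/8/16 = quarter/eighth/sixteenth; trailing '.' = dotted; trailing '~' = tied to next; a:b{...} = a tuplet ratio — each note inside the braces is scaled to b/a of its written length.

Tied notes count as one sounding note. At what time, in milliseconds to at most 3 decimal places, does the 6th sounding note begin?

1. 0.0ms @ 0 + 1084.337ms (3/2)
2. 1084.337ms @ 3/2 + 542.169ms (3/4)
3. 1626.506ms @ 9/4 + 542.169ms (3/4)
4. 2168.675ms @ 3 + 542.169ms (3/4)
5. 2710.843ms @ 15/4 + 542.169ms (3/4)
6. 3253.012ms @ 9/2 + 1084.337ms (3/2)
7. 4337.349ms @ 6 + 542.169ms (3/4)
8. 4879.518ms @ 27/4 + 542.169ms (3/4)
9. 5421.687ms @ 15/2 + 1084.337ms (3/2)
10. 6506.024ms @ 9 + 542.169ms (3/4)
11. 7048.193ms @ 39/4 + 542.169ms (3/4)
12. 7590.361ms @ 21/2 + 542.169ms (3/4)
13. 8132.53ms @ 45/4 + 542.169ms (3/4)

note 6 onset = 9/2b = 3253.012ms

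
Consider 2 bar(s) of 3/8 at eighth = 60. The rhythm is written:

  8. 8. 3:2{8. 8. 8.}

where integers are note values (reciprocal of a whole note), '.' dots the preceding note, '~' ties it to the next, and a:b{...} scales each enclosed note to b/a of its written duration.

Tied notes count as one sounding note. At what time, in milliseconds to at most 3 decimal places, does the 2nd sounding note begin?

1. 0.0ms @ 0 + 1500.0ms (3/2)
2. 1500.0ms @ 3/2 + 1500.0ms (3/2)
3. 3000.0ms @ 3 + 1000.0ms (1)
4. 4000.0ms @ 4 + 1000.0ms (1)
5. 5000.0ms @ 5 + 1000.0ms (1)

note 2 onset = 3/2b = 1500.0ms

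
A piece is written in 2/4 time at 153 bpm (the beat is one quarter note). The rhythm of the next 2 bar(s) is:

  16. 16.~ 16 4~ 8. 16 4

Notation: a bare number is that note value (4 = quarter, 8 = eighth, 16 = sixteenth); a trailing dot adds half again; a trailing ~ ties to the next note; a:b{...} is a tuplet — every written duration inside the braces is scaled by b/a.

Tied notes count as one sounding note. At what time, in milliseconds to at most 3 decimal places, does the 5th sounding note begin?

note 5 onset = 3b = 1176.471ms

1. 0.0ms @ 0 + 147.059ms (3/8)
2. 147.059ms @ 3/8 + 245.098ms (5/8)
3. 392.157ms @ 1 + 686.275ms (7/4)
4. 1078.431ms @ 11/4 + 98.039ms (1/4)
5. 1176.471ms @ 3 + 392.157ms (1)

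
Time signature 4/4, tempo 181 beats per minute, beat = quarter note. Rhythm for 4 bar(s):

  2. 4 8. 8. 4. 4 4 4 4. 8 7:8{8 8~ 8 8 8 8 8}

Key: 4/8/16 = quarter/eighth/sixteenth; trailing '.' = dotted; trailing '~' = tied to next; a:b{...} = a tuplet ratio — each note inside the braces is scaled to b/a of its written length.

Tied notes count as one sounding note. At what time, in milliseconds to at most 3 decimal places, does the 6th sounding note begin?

1. 0.0ms @ 0 + 994.475ms (3)
2. 994.475ms @ 3 + 331.492ms (1)
3. 1325.967ms @ 4 + 248.619ms (3/4)
4. 1574.586ms @ 19/4 + 248.619ms (3/4)
5. 1823.204ms @ 11/2 + 497.238ms (3/2)
6. 2320.442ms @ 7 + 331.492ms (1)
7. 2651.934ms @ 8 + 331.492ms (1)
8. 2983.425ms @ 9 + 331.492ms (1)
9. 3314.917ms @ 10 + 497.238ms (3/2)
10. 3812.155ms @ 23/2 + 165.746ms (1/2)
11. 3977.901ms @ 12 + 189.424ms (4/7)
12. 4167.324ms @ 88/7 + 378.848ms (8/7)
13. 4546.172ms @ 96/7 + 189.424ms (4/7)
14. 4735.596ms @ 100/7 + 189.424ms (4/7)
15. 4925.02ms @ 104/7 + 189.424ms (4/7)
16. 5114.444ms @ 108/7 + 189.424ms (4/7)

note 6 onset = 7b = 2320.442ms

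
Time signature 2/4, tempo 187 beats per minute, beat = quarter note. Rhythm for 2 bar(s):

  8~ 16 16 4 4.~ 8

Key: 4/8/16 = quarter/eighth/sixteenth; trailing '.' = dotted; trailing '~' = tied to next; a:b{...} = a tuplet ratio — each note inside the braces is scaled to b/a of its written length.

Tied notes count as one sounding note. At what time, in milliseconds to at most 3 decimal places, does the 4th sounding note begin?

note 4 onset = 2b = 641.711ms

1. 0.0ms @ 0 + 240.642ms (3/4)
2. 240.642ms @ 3/4 + 80.214ms (1/4)
3. 320.856ms @ 1 + 320.856ms (1)
4. 641.711ms @ 2 + 641.711ms (2)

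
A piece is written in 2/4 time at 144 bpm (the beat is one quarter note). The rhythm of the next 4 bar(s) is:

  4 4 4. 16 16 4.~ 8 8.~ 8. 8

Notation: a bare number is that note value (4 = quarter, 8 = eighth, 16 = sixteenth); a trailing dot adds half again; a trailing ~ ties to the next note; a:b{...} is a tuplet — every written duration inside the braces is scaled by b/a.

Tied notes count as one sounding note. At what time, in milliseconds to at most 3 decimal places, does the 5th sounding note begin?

note 5 onset = 15/4b = 1562.5ms

1. 0.0ms @ 0 + 416.667ms (1)
2. 416.667ms @ 1 + 416.667ms (1)
3. 833.333ms @ 2 + 625.0ms (3/2)
4. 1458.333ms @ 7/2 + 104.167ms (1/4)
5. 1562.5ms @ 15/4 + 104.167ms (1/4)
6. 1666.667ms @ 4 + 833.333ms (2)
7. 2500.0ms @ 6 + 625.0ms (3/2)
8. 3125.0ms @ 15/2 + 208.333ms (1/2)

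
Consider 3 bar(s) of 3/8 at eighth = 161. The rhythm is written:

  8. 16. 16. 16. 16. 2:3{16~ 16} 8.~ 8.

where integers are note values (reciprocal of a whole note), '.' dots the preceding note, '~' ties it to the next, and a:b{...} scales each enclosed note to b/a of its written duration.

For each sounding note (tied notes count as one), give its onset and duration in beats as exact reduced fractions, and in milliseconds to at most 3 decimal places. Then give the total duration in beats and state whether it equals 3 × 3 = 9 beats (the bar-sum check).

1) 0.0ms=0b +559.006ms=3/2b
2) 559.006ms=3/2b +279.503ms=3/4b
3) 838.509ms=9/4b +279.503ms=3/4b
4) 1118.012ms=3b +279.503ms=3/4b
5) 1397.516ms=15/4b +279.503ms=3/4b
6) 1677.019ms=9/2b +559.006ms=3/2b
7) 2236.025ms=6b +1118.012ms=3b
Σ=9b of 9 (161bpm 3/8) — PASS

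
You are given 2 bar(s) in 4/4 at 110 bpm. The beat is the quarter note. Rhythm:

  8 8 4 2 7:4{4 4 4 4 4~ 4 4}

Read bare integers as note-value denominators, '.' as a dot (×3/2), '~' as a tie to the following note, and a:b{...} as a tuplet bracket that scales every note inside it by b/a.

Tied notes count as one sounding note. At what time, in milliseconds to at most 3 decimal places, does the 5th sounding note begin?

1. 0.0ms @ 0 + 272.727ms (1/2)
2. 272.727ms @ 1/2 + 272.727ms (1/2)
3. 545.455ms @ 1 + 545.455ms (1)
4. 1090.909ms @ 2 + 1090.909ms (2)
5. 2181.818ms @ 4 + 311.688ms (4/7)
6. 2493.506ms @ 32/7 + 311.688ms (4/7)
7. 2805.195ms @ 36/7 + 311.688ms (4/7)
8. 3116.883ms @ 40/7 + 311.688ms (4/7)
9. 3428.571ms @ 44/7 + 623.377ms (8/7)
10. 4051.948ms @ 52/7 + 311.688ms (4/7)

note 5 onset = 4b = 2181.818ms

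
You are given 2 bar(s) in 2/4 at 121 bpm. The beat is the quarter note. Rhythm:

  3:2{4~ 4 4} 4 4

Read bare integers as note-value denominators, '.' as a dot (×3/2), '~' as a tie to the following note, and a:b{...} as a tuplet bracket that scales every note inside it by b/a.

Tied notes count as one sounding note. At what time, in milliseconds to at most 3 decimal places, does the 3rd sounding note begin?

note 3 onset = 2b = 991.736ms

1. 0.0ms @ 0 + 661.157ms (4/3)
2. 661.157ms @ 4/3 + 330.579ms (2/3)
3. 991.736ms @ 2 + 495.868ms (1)
4. 1487.603ms @ 3 + 495.868ms (1)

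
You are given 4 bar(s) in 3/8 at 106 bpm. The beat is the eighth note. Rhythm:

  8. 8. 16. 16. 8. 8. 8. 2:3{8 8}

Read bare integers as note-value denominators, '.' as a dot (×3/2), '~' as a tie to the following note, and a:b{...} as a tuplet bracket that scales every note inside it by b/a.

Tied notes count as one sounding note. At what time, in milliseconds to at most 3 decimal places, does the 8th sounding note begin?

note 8 onset = 9b = 5094.34ms

1. 0.0ms @ 0 + 849.057ms (3/2)
2. 849.057ms @ 3/2 + 849.057ms (3/2)
3. 1698.113ms @ 3 + 424.528ms (3/4)
4. 2122.642ms @ 15/4 + 424.528ms (3/4)
5. 2547.17ms @ 9/2 + 849.057ms (3/2)
6. 3396.226ms @ 6 + 849.057ms (3/2)
7. 4245.283ms @ 15/2 + 849.057ms (3/2)
8. 5094.34ms @ 9 + 849.057ms (3/2)
9. 5943.396ms @ 21/2 + 849.057ms (3/2)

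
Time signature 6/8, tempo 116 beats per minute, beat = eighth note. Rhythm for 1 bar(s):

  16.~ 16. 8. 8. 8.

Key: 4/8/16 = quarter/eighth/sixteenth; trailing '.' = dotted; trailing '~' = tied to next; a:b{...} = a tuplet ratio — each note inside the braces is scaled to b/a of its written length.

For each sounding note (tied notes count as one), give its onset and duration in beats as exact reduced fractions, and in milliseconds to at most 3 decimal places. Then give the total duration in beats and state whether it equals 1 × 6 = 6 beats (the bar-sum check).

1) 0.0ms=0b +775.862ms=3/2b
2) 775.862ms=3/2b +775.862ms=3/2b
3) 1551.724ms=3b +775.862ms=3/2b
4) 2327.586ms=9/2b +775.862ms=3/2b
Σ=6b of 6 (116bpm 6/8) — PASS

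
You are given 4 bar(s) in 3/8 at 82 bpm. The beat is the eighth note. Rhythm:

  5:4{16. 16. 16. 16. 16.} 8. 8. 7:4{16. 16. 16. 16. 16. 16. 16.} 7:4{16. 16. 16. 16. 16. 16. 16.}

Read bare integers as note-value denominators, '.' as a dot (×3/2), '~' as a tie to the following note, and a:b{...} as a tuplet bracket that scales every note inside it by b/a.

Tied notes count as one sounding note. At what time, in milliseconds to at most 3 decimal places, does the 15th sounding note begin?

1. 0.0ms @ 0 + 439.024ms (3/5)
2. 439.024ms @ 3/5 + 439.024ms (3/5)
3. 878.049ms @ 6/5 + 439.024ms (3/5)
4. 1317.073ms @ 9/5 + 439.024ms (3/5)
5. 1756.098ms @ 12/5 + 439.024ms (3/5)
6. 2195.122ms @ 3 + 1097.561ms (3/2)
7. 3292.683ms @ 9/2 + 1097.561ms (3/2)
8. 4390.244ms @ 6 + 313.589ms (3/7)
9. 4703.833ms @ 45/7 + 313.589ms (3/7)
10. 5017.422ms @ 48/7 + 313.589ms (3/7)
11. 5331.01ms @ 51/7 + 313.589ms (3/7)
12. 5644.599ms @ 54/7 + 313.589ms (3/7)
13. 5958.188ms @ 57/7 + 313.589ms (3/7)
14. 6271.777ms @ 60/7 + 313.589ms (3/7)
15. 6585.366ms @ 9 + 313.589ms (3/7)
16. 6898.955ms @ 66/7 + 313.589ms (3/7)
17. 7212.544ms @ 69/7 + 313.589ms (3/7)
18. 7526.132ms @ 72/7 + 313.589ms (3/7)
19. 7839.721ms @ 75/7 + 313.589ms (3/7)
20. 8153.31ms @ 78/7 + 313.589ms (3/7)
21. 8466.899ms @ 81/7 + 313.589ms (3/7)

note 15 onset = 9b = 6585.366ms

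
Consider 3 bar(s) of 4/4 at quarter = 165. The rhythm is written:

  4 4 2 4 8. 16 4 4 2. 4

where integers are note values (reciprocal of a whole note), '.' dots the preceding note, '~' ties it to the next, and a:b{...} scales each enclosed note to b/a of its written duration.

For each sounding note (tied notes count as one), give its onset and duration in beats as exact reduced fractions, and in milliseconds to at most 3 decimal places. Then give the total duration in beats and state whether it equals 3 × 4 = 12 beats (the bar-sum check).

1) 0.0ms=0b +363.636ms=1b
2) 363.636ms=1b +363.636ms=1b
3) 727.273ms=2b +727.273ms=2b
4) 1454.545ms=4b +363.636ms=1b
5) 1818.182ms=5b +272.727ms=3/4b
6) 2090.909ms=23/4b +90.909ms=1/4b
7) 2181.818ms=6b +363.636ms=1b
8) 2545.455ms=7b +363.636ms=1b
9) 2909.091ms=8b +1090.909ms=3b
10) 4000.0ms=11b +363.636ms=1b
Σ=12b of 12 (165bpm 4/4) — PASS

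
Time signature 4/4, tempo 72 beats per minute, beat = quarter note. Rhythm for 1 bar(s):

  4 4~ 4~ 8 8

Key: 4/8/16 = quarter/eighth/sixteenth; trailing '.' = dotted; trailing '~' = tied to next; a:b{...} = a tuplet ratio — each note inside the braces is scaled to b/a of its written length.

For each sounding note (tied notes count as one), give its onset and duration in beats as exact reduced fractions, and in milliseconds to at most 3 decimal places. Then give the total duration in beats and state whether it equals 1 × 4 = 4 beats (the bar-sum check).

1) 0.0ms=0b +833.333ms=1b
2) 833.333ms=1b +2083.333ms=5/2b
3) 2916.667ms=7/2b +416.667ms=1/2b
Σ=4b of 4 (72bpm 4/4) — PASS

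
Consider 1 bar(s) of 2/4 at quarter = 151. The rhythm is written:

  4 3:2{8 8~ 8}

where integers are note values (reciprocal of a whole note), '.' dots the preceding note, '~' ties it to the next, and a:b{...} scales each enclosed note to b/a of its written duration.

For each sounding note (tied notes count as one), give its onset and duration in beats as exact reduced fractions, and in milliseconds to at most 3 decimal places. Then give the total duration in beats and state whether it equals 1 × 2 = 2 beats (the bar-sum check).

1) 0.0ms=0b +397.351ms=1b
2) 397.351ms=1b +132.45ms=1/3b
3) 529.801ms=4/3b +264.901ms=2/3b
Σ=2b of 2 (151bpm 2/4) — PASS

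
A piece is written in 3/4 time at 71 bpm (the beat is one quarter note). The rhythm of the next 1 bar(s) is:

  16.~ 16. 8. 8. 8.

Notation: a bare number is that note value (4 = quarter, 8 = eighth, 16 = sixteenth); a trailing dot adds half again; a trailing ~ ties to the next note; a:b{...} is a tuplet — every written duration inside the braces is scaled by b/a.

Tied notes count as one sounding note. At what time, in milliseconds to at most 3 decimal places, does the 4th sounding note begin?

note 4 onset = 9/4b = 1901.408ms

1. 0.0ms @ 0 + 633.803ms (3/4)
2. 633.803ms @ 3/4 + 633.803ms (3/4)
3. 1267.606ms @ 3/2 + 633.803ms (3/4)
4. 1901.408ms @ 9/4 + 633.803ms (3/4)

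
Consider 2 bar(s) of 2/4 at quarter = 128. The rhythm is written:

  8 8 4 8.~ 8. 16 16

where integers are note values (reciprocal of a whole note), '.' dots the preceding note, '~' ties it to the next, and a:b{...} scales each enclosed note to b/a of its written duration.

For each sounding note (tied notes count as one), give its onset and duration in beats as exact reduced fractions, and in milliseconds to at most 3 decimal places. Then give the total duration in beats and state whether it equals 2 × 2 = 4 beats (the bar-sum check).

1) 0.0ms=0b +234.375ms=1/2b
2) 234.375ms=1/2b +234.375ms=1/2b
3) 468.75ms=1b +468.75ms=1b
4) 937.5ms=2b +703.125ms=3/2b
5) 1640.625ms=7/2b +117.188ms=1/4b
6) 1757.812ms=15/4b +117.188ms=1/4b
Σ=4b of 4 (128bpm 2/4) — PASS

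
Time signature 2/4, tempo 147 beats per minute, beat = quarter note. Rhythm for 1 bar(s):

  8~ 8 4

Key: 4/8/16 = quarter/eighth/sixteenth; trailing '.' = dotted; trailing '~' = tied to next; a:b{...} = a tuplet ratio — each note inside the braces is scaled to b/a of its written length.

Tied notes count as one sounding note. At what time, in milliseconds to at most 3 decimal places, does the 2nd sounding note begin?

note 2 onset = 1b = 408.163ms

1. 0.0ms @ 0 + 408.163ms (1)
2. 408.163ms @ 1 + 408.163ms (1)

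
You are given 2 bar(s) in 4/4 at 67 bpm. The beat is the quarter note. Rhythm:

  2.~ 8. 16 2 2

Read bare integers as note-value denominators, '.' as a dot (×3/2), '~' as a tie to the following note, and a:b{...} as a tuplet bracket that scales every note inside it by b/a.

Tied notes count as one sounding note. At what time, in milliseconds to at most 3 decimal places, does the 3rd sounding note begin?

note 3 onset = 4b = 3582.09ms

1. 0.0ms @ 0 + 3358.209ms (15/4)
2. 3358.209ms @ 15/4 + 223.881ms (1/4)
3. 3582.09ms @ 4 + 1791.045ms (2)
4. 5373.134ms @ 6 + 1791.045ms (2)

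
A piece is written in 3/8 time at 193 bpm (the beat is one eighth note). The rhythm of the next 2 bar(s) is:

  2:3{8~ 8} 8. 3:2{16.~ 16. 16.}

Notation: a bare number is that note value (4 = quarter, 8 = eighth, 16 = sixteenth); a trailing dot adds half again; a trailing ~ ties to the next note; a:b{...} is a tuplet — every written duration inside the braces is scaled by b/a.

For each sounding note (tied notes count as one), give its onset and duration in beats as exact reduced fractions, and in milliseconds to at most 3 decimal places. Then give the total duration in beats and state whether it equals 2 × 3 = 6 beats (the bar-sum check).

1) 0.0ms=0b +932.642ms=3b
2) 932.642ms=3b +466.321ms=3/2b
3) 1398.964ms=9/2b +310.881ms=1b
4) 1709.845ms=11/2b +155.44ms=1/2b
Σ=6b of 6 (193bpm 3/8) — PASS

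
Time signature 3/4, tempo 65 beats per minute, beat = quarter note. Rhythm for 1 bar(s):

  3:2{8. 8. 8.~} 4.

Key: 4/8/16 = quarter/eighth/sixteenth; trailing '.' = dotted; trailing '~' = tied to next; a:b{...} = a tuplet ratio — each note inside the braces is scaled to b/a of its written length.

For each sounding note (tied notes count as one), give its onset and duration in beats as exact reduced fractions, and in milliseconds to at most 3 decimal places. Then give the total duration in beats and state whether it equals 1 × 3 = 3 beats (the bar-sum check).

1) 0.0ms=0b +461.538ms=1/2b
2) 461.538ms=1/2b +461.538ms=1/2b
3) 923.077ms=1b +1846.154ms=2b
Σ=3b of 3 (65bpm 3/4) — PASS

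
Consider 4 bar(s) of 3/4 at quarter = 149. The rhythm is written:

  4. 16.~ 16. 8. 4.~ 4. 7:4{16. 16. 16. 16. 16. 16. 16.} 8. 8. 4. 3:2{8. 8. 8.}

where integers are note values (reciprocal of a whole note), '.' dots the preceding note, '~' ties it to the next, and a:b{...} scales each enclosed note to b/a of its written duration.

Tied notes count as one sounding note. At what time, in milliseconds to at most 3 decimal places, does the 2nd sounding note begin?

note 2 onset = 3/2b = 604.027ms

1. 0.0ms @ 0 + 604.027ms (3/2)
2. 604.027ms @ 3/2 + 302.013ms (3/4)
3. 906.04ms @ 9/4 + 302.013ms (3/4)
4. 1208.054ms @ 3 + 1208.054ms (3)
5. 2416.107ms @ 6 + 86.29ms (3/14)
6. 2502.397ms @ 87/14 + 86.29ms (3/14)
7. 2588.686ms @ 45/7 + 86.29ms (3/14)
8. 2674.976ms @ 93/14 + 86.29ms (3/14)
9. 2761.266ms @ 48/7 + 86.29ms (3/14)
10. 2847.555ms @ 99/14 + 86.29ms (3/14)
11. 2933.845ms @ 51/7 + 86.29ms (3/14)
12. 3020.134ms @ 15/2 + 302.013ms (3/4)
13. 3322.148ms @ 33/4 + 302.013ms (3/4)
14. 3624.161ms @ 9 + 604.027ms (3/2)
15. 4228.188ms @ 21/2 + 201.342ms (1/2)
16. 4429.53ms @ 11 + 201.342ms (1/2)
17. 4630.872ms @ 23/2 + 201.342ms (1/2)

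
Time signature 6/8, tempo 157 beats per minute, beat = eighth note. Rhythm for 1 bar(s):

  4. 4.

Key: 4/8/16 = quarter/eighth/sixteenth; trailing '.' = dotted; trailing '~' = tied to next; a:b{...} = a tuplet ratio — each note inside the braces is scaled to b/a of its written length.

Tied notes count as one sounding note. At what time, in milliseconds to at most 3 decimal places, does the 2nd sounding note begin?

note 2 onset = 3b = 1146.497ms

1. 0.0ms @ 0 + 1146.497ms (3)
2. 1146.497ms @ 3 + 1146.497ms (3)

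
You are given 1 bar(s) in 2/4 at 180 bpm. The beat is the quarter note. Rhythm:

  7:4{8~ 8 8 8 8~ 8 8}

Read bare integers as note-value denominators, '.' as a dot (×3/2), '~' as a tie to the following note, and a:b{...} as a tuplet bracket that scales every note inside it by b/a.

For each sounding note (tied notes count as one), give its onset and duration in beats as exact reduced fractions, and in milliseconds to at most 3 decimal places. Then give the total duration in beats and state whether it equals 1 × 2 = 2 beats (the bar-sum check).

1) 0.0ms=0b +190.476ms=4/7b
2) 190.476ms=4/7b +95.238ms=2/7b
3) 285.714ms=6/7b +95.238ms=2/7b
4) 380.952ms=8/7b +190.476ms=4/7b
5) 571.429ms=12/7b +95.238ms=2/7b
Σ=2b of 2 (180bpm 2/4) — PASS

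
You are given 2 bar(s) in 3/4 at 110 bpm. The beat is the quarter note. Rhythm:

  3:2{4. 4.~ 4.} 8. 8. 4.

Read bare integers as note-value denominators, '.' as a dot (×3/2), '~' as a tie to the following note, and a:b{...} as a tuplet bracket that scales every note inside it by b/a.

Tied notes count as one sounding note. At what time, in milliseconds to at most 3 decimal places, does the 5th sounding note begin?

1. 0.0ms @ 0 + 545.455ms (1)
2. 545.455ms @ 1 + 1090.909ms (2)
3. 1636.364ms @ 3 + 409.091ms (3/4)
4. 2045.455ms @ 15/4 + 409.091ms (3/4)
5. 2454.545ms @ 9/2 + 818.182ms (3/2)

note 5 onset = 9/2b = 2454.545ms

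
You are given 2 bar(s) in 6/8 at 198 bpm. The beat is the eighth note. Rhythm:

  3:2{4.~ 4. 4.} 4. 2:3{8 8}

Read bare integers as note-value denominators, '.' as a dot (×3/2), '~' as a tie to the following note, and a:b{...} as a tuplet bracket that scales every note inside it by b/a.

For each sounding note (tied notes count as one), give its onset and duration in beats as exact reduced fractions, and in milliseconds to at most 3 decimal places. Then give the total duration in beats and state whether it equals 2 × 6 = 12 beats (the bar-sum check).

1) 0.0ms=0b +1212.121ms=4b
2) 1212.121ms=4b +606.061ms=2b
3) 1818.182ms=6b +909.091ms=3b
4) 2727.273ms=9b +454.545ms=3/2b
5) 3181.818ms=21/2b +454.545ms=3/2b
Σ=12b of 12 (198bpm 6/8) — PASS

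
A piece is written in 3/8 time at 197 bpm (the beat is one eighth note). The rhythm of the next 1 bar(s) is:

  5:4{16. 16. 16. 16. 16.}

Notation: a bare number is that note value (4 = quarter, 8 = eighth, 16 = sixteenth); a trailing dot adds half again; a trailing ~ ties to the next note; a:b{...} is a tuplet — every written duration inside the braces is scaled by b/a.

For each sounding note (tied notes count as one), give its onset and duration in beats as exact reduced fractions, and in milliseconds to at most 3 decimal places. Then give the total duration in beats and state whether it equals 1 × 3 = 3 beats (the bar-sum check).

1) 0.0ms=0b +182.741ms=3/5b
2) 182.741ms=3/5b +182.741ms=3/5b
3) 365.482ms=6/5b +182.741ms=3/5b
4) 548.223ms=9/5b +182.741ms=3/5b
5) 730.964ms=12/5b +182.741ms=3/5b
Σ=3b of 3 (197bpm 3/8) — PASS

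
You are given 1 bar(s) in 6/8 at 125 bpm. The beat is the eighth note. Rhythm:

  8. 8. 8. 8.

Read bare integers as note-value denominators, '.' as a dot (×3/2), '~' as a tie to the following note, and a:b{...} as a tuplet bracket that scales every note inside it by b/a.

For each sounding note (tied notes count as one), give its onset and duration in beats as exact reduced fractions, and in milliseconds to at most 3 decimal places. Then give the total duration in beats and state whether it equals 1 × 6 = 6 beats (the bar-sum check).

1) 0.0ms=0b +720.0ms=3/2b
2) 720.0ms=3/2b +720.0ms=3/2b
3) 1440.0ms=3b +720.0ms=3/2b
4) 2160.0ms=9/2b +720.0ms=3/2b
Σ=6b of 6 (125bpm 6/8) — PASS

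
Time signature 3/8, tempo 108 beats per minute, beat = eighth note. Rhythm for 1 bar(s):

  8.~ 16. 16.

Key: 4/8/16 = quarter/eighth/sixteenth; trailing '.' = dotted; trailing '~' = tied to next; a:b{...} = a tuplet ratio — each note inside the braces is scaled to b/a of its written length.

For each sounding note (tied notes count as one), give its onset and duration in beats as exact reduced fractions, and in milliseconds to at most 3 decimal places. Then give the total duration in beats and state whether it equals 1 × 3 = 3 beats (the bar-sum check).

1) 0.0ms=0b +1250.0ms=9/4b
2) 1250.0ms=9/4b +416.667ms=3/4b
Σ=3b of 3 (108bpm 3/8) — PASS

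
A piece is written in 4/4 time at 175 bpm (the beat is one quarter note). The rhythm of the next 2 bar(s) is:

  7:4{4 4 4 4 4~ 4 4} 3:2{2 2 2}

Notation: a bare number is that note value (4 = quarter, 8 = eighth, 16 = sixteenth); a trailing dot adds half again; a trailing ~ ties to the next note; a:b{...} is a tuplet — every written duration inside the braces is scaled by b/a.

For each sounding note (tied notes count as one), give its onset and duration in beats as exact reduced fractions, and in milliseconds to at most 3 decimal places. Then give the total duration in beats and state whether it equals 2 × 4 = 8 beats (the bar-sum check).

1) 0.0ms=0b +195.918ms=4/7b
2) 195.918ms=4/7b +195.918ms=4/7b
3) 391.837ms=8/7b +195.918ms=4/7b
4) 587.755ms=12/7b +195.918ms=4/7b
5) 783.673ms=16/7b +391.837ms=8/7b
6) 1175.51ms=24/7b +195.918ms=4/7b
7) 1371.429ms=4b +457.143ms=4/3b
8) 1828.571ms=16/3b +457.143ms=4/3b
9) 2285.714ms=20/3b +457.143ms=4/3b
Σ=8b of 8 (175bpm 4/4) — PASS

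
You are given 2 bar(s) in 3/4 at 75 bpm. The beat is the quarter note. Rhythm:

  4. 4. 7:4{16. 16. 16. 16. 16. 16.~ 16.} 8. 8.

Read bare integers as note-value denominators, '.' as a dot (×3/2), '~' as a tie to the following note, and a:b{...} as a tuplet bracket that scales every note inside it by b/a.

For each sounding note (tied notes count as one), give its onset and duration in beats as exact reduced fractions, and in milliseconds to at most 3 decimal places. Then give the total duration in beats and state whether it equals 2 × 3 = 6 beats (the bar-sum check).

1) 0.0ms=0b +1200.0ms=3/2b
2) 1200.0ms=3/2b +1200.0ms=3/2b
3) 2400.0ms=3b +171.429ms=3/14b
4) 2571.429ms=45/14b +171.429ms=3/14b
5) 2742.857ms=24/7b +171.429ms=3/14b
6) 2914.286ms=51/14b +171.429ms=3/14b
7) 3085.714ms=27/7b +171.429ms=3/14b
8) 3257.143ms=57/14b +342.857ms=3/7b
9) 3600.0ms=9/2b +600.0ms=3/4b
10) 4200.0ms=21/4b +600.0ms=3/4b
Σ=6b of 6 (75bpm 3/4) — PASS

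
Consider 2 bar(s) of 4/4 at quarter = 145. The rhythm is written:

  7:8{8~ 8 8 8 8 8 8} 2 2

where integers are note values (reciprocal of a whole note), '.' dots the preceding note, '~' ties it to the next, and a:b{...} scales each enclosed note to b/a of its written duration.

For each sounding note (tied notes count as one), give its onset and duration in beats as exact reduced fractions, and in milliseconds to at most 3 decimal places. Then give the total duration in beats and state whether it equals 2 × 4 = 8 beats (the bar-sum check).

1) 0.0ms=0b +472.906ms=8/7b
2) 472.906ms=8/7b +236.453ms=4/7b
3) 709.36ms=12/7b +236.453ms=4/7b
4) 945.813ms=16/7b +236.453ms=4/7b
5) 1182.266ms=20/7b +236.453ms=4/7b
6) 1418.719ms=24/7b +236.453ms=4/7b
7) 1655.172ms=4b +827.586ms=2b
8) 2482.759ms=6b +827.586ms=2b
Σ=8b of 8 (145bpm 4/4) — PASS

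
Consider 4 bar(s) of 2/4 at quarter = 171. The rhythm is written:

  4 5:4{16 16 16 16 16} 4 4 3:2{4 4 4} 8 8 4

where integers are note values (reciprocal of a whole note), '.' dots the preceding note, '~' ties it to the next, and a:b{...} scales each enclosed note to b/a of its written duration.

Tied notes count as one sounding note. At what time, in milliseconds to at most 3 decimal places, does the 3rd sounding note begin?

note 3 onset = 6/5b = 421.053ms

1. 0.0ms @ 0 + 350.877ms (1)
2. 350.877ms @ 1 + 70.175ms (1/5)
3. 421.053ms @ 6/5 + 70.175ms (1/5)
4. 491.228ms @ 7/5 + 70.175ms (1/5)
5. 561.404ms @ 8/5 + 70.175ms (1/5)
6. 631.579ms @ 9/5 + 70.175ms (1/5)
7. 701.754ms @ 2 + 350.877ms (1)
8. 1052.632ms @ 3 + 350.877ms (1)
9. 1403.509ms @ 4 + 233.918ms (2/3)
10. 1637.427ms @ 14/3 + 233.918ms (2/3)
11. 1871.345ms @ 16/3 + 233.918ms (2/3)
12. 2105.263ms @ 6 + 175.439ms (1/2)
13. 2280.702ms @ 13/2 + 175.439ms (1/2)
14. 2456.14ms @ 7 + 350.877ms (1)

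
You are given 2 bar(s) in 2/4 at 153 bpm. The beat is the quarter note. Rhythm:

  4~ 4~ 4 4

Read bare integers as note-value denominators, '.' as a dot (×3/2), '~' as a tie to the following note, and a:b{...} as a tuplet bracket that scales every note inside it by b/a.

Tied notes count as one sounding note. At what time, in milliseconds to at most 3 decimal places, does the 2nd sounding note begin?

1. 0.0ms @ 0 + 1176.471ms (3)
2. 1176.471ms @ 3 + 392.157ms (1)

note 2 onset = 3b = 1176.471ms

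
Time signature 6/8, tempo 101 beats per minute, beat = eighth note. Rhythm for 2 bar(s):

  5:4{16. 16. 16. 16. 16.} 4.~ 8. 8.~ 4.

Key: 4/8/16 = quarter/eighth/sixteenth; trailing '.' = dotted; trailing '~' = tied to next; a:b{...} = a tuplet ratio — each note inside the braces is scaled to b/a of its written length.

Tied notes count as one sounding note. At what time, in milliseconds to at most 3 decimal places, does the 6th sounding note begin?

1. 0.0ms @ 0 + 356.436ms (3/5)
2. 356.436ms @ 3/5 + 356.436ms (3/5)
3. 712.871ms @ 6/5 + 356.436ms (3/5)
4. 1069.307ms @ 9/5 + 356.436ms (3/5)
5. 1425.743ms @ 12/5 + 356.436ms (3/5)
6. 1782.178ms @ 3 + 2673.267ms (9/2)
7. 4455.446ms @ 15/2 + 2673.267ms (9/2)

note 6 onset = 3b = 1782.178ms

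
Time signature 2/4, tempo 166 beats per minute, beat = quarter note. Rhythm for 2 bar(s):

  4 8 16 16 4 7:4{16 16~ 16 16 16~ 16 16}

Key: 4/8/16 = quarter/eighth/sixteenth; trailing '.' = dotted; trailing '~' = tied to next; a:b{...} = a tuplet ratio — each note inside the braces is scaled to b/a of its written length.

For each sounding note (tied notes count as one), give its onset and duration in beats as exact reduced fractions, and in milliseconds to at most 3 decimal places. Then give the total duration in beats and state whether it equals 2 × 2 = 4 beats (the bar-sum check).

1) 0.0ms=0b +361.446ms=1b
2) 361.446ms=1b +180.723ms=1/2b
3) 542.169ms=3/2b +90.361ms=1/4b
4) 632.53ms=7/4b +90.361ms=1/4b
5) 722.892ms=2b +361.446ms=1b
6) 1084.337ms=3b +51.635ms=1/7b
7) 1135.972ms=22/7b +103.27ms=2/7b
8) 1239.243ms=24/7b +51.635ms=1/7b
9) 1290.878ms=25/7b +103.27ms=2/7b
10) 1394.148ms=27/7b +51.635ms=1/7b
Σ=4b of 4 (166bpm 2/4) — PASS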